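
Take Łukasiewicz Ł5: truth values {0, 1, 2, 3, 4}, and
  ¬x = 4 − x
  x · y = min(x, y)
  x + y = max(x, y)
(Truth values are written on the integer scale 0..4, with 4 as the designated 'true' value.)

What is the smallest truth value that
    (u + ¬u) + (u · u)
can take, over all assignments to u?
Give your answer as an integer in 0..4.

2

Take u = 2:
¬u = ¬2 = 2
u + ¬u = 2 + 2 = 2
u · u = 2 · 2 = 2
(u + ¬u) + (u · u) = 2 + 2 = 2
No assignment yields a value below 2, so this is the minimum.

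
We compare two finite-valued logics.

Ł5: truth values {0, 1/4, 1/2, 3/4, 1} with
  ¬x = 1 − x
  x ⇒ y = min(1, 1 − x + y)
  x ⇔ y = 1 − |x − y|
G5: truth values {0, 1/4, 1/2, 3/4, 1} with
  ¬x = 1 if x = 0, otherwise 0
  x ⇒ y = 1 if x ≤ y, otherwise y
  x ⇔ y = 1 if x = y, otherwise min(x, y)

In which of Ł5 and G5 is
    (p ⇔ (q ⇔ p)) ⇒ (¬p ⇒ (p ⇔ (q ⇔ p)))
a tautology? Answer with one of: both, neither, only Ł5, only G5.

In Ł5: every assignment gives 1 — tautology.
In G5: every assignment gives 1 — tautology.

both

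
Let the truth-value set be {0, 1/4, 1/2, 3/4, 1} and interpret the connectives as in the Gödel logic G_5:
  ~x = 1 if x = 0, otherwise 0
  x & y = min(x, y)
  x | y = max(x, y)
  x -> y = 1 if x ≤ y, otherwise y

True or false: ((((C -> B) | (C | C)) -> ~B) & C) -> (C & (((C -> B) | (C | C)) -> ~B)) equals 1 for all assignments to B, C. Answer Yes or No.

At B = 1/2, C = 3/4, for instance:
C -> B = 3/4 -> 1/2 = 1/2
C | C = 3/4 | 3/4 = 3/4
(C -> B) | (C | C) = 1/2 | 3/4 = 3/4
~B = ~1/2 = 0
((C -> B) | (C | C)) -> ~B = 3/4 -> 0 = 0
(((C -> B) | (C | C)) -> ~B) & C = 0 & 3/4 = 0
C & (((C -> B) | (C | C)) -> ~B) = 3/4 & 0 = 0
((((C -> B) | (C | C)) -> ~B) & C) -> (C & (((C -> B) | (C | C)) -> ~B)) = 0 -> 0 = 1
and checking the remaining 24 assignments likewise gives ≥ 1 in every case.

Yes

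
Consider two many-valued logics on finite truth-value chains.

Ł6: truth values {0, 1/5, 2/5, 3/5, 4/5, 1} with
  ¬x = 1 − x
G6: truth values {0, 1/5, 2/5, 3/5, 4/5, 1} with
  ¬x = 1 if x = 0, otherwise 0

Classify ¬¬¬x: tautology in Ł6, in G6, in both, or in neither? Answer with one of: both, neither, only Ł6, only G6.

neither

In Ł6: at x = 1/5 the value is 4/5 — not a tautology.
In G6: at x = 1/5 the value is 0 — not a tautology.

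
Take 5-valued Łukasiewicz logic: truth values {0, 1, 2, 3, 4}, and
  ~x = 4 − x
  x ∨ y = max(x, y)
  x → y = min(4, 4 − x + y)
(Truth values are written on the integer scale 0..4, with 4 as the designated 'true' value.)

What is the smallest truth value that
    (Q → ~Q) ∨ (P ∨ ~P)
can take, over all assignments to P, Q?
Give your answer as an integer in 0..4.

Take P = 2, Q = 3:
~Q = ~3 = 1
Q → ~Q = 3 → 1 = 2
~P = ~2 = 2
P ∨ ~P = 2 ∨ 2 = 2
(Q → ~Q) ∨ (P ∨ ~P) = 2 ∨ 2 = 2
No assignment yields a value below 2, so this is the minimum.

2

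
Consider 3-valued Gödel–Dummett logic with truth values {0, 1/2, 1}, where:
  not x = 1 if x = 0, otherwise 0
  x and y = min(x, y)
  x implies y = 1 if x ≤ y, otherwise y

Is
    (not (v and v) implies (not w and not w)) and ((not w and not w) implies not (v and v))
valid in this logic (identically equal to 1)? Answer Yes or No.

No

Counterexample: take v = 0, w = 1/2.
v and v = 0 and 0 = 0
not (v and v) = not 0 = 1
not w = not 1/2 = 0
not w = not 1/2 = 0
not w and not w = 0 and 0 = 0
not (v and v) implies (not w and not w) = 1 implies 0 = 0
(not w and not w) implies not (v and v) = 0 implies 1 = 1
(not (v and v) implies (not w and not w)) and ((not w and not w) implies not (v and v)) = 0 and 1 = 0
This gives 0 ≠ 1.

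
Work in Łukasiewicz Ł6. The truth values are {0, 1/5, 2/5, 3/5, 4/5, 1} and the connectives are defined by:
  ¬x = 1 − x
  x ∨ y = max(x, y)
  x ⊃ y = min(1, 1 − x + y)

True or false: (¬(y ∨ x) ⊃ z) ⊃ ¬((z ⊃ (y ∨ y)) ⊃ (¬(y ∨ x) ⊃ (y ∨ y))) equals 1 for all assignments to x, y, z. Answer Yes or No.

Counterexample: take x = 0, y = 0, z = 3/5.
y ∨ x = 0 ∨ 0 = 0
¬(y ∨ x) = ¬0 = 1
¬(y ∨ x) ⊃ z = 1 ⊃ 3/5 = 3/5
y ∨ y = 0 ∨ 0 = 0
z ⊃ (y ∨ y) = 3/5 ⊃ 0 = 2/5
¬(y ∨ x) ⊃ (y ∨ y) = 1 ⊃ 0 = 0
(z ⊃ (y ∨ y)) ⊃ (¬(y ∨ x) ⊃ (y ∨ y)) = 2/5 ⊃ 0 = 3/5
¬((z ⊃ (y ∨ y)) ⊃ (¬(y ∨ x) ⊃ (y ∨ y))) = ¬3/5 = 2/5
(¬(y ∨ x) ⊃ z) ⊃ ¬((z ⊃ (y ∨ y)) ⊃ (¬(y ∨ x) ⊃ (y ∨ y))) = 3/5 ⊃ 2/5 = 4/5
This gives 4/5 ≠ 1.

No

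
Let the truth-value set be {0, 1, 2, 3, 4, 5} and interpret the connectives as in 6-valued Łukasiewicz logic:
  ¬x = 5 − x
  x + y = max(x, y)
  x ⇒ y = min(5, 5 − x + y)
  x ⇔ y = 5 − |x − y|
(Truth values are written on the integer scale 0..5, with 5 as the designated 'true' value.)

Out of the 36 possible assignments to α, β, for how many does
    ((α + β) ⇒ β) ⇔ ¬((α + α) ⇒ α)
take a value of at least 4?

value 5: 1 assignment (counts)
value 4: 2 assignments (counts)
value 3: 3 assignments
value 2: 4 assignments
value 1: 5 assignments
value 0: 21 assignments
So 3 of the 36 assignments meet the threshold.

3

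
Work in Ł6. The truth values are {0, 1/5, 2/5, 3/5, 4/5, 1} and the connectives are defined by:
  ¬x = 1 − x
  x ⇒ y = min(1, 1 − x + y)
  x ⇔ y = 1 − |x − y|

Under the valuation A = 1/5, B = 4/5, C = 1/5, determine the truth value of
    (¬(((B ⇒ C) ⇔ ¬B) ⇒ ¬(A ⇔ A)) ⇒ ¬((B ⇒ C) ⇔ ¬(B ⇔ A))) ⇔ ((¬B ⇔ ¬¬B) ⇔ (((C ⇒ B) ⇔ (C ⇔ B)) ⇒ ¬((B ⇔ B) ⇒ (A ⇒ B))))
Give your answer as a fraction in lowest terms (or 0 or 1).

B ⇒ C = 4/5 ⇒ 1/5 = 2/5
¬B = ¬4/5 = 1/5
(B ⇒ C) ⇔ ¬B = 2/5 ⇔ 1/5 = 4/5
A ⇔ A = 1/5 ⇔ 1/5 = 1
¬(A ⇔ A) = ¬1 = 0
((B ⇒ C) ⇔ ¬B) ⇒ ¬(A ⇔ A) = 4/5 ⇒ 0 = 1/5
¬(((B ⇒ C) ⇔ ¬B) ⇒ ¬(A ⇔ A)) = ¬1/5 = 4/5
B ⇒ C = 4/5 ⇒ 1/5 = 2/5
B ⇔ A = 4/5 ⇔ 1/5 = 2/5
¬(B ⇔ A) = ¬2/5 = 3/5
(B ⇒ C) ⇔ ¬(B ⇔ A) = 2/5 ⇔ 3/5 = 4/5
¬((B ⇒ C) ⇔ ¬(B ⇔ A)) = ¬4/5 = 1/5
¬(((B ⇒ C) ⇔ ¬B) ⇒ ¬(A ⇔ A)) ⇒ ¬((B ⇒ C) ⇔ ¬(B ⇔ A)) = 4/5 ⇒ 1/5 = 2/5
¬B = ¬4/5 = 1/5
¬B = ¬4/5 = 1/5
¬¬B = ¬1/5 = 4/5
¬B ⇔ ¬¬B = 1/5 ⇔ 4/5 = 2/5
C ⇒ B = 1/5 ⇒ 4/5 = 1
C ⇔ B = 1/5 ⇔ 4/5 = 2/5
(C ⇒ B) ⇔ (C ⇔ B) = 1 ⇔ 2/5 = 2/5
B ⇔ B = 4/5 ⇔ 4/5 = 1
A ⇒ B = 1/5 ⇒ 4/5 = 1
(B ⇔ B) ⇒ (A ⇒ B) = 1 ⇒ 1 = 1
¬((B ⇔ B) ⇒ (A ⇒ B)) = ¬1 = 0
((C ⇒ B) ⇔ (C ⇔ B)) ⇒ ¬((B ⇔ B) ⇒ (A ⇒ B)) = 2/5 ⇒ 0 = 3/5
(¬B ⇔ ¬¬B) ⇔ (((C ⇒ B) ⇔ (C ⇔ B)) ⇒ ¬((B ⇔ B) ⇒ (A ⇒ B))) = 2/5 ⇔ 3/5 = 4/5
(¬(((B ⇒ C) ⇔ ¬B) ⇒ ¬(A ⇔ A)) ⇒ ¬((B ⇒ C) ⇔ ¬(B ⇔ A))) ⇔ ((¬B ⇔ ¬¬B) ⇔ (((C ⇒ B) ⇔ (C ⇔ B)) ⇒ ¬((B ⇔ B) ⇒ (A ⇒ B)))) = 2/5 ⇔ 4/5 = 3/5

3/5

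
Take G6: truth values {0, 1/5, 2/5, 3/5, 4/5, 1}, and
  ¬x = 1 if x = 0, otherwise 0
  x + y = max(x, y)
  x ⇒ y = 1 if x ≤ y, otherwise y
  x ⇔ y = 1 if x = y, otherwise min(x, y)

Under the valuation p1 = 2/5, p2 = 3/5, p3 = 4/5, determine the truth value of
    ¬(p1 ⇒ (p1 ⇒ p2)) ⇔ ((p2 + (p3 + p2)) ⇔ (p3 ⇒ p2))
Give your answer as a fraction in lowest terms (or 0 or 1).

0

p1 ⇒ p2 = 2/5 ⇒ 3/5 = 1
p1 ⇒ (p1 ⇒ p2) = 2/5 ⇒ 1 = 1
¬(p1 ⇒ (p1 ⇒ p2)) = ¬1 = 0
p3 + p2 = 4/5 + 3/5 = 4/5
p2 + (p3 + p2) = 3/5 + 4/5 = 4/5
p3 ⇒ p2 = 4/5 ⇒ 3/5 = 3/5
(p2 + (p3 + p2)) ⇔ (p3 ⇒ p2) = 4/5 ⇔ 3/5 = 3/5
¬(p1 ⇒ (p1 ⇒ p2)) ⇔ ((p2 + (p3 + p2)) ⇔ (p3 ⇒ p2)) = 0 ⇔ 3/5 = 0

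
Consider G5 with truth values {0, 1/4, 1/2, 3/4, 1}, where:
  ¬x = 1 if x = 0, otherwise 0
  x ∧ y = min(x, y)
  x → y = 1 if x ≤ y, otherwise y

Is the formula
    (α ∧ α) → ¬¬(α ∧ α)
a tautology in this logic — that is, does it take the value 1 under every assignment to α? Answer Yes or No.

Yes

α = 0 ↦ 1
α = 1/4 ↦ 1
α = 1/2 ↦ 1
α = 3/4 ↦ 1
α = 1 ↦ 1
Every assignment gives a value ≥ 1.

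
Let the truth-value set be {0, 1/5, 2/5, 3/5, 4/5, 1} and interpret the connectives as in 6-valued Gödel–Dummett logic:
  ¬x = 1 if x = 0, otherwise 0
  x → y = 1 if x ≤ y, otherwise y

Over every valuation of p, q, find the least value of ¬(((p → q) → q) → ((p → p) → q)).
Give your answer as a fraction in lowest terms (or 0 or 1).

Take p = 0, q = 0:
p → q = 0 → 0 = 1
(p → q) → q = 1 → 0 = 0
p → p = 0 → 0 = 1
(p → p) → q = 1 → 0 = 0
((p → q) → q) → ((p → p) → q) = 0 → 0 = 1
¬(((p → q) → q) → ((p → p) → q)) = ¬1 = 0
No assignment yields a value below 0, so this is the minimum.

0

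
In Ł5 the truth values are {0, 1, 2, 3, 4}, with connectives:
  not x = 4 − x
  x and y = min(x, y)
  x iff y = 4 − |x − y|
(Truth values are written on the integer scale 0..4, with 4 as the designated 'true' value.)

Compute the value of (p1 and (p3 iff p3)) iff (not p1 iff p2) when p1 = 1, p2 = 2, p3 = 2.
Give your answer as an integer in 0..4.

2

p3 iff p3 = 2 iff 2 = 4
p1 and (p3 iff p3) = 1 and 4 = 1
not p1 = not 1 = 3
not p1 iff p2 = 3 iff 2 = 3
(p1 and (p3 iff p3)) iff (not p1 iff p2) = 1 iff 3 = 2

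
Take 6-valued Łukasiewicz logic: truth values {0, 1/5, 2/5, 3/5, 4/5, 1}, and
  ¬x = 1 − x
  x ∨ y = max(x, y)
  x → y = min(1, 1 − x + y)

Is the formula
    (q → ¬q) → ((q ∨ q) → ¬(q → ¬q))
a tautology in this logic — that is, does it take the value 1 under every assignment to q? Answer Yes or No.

No

Counterexample: take q = 1/5.
¬q = ¬1/5 = 4/5
q → ¬q = 1/5 → 4/5 = 1
q ∨ q = 1/5 ∨ 1/5 = 1/5
¬q = ¬1/5 = 4/5
q → ¬q = 1/5 → 4/5 = 1
¬(q → ¬q) = ¬1 = 0
(q ∨ q) → ¬(q → ¬q) = 1/5 → 0 = 4/5
(q → ¬q) → ((q ∨ q) → ¬(q → ¬q)) = 1 → 4/5 = 4/5
This gives 4/5 ≠ 1.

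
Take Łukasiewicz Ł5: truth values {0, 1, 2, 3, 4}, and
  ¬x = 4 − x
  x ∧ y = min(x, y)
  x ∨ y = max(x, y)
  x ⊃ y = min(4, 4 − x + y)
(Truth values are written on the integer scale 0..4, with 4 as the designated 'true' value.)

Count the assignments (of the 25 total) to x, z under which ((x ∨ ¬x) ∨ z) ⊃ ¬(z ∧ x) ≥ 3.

value 4: 15 assignments (counts)
value 3: 4 assignments (counts)
value 2: 3 assignments
value 1: 2 assignments
value 0: 1 assignment
So 19 of the 25 assignments meet the threshold.

19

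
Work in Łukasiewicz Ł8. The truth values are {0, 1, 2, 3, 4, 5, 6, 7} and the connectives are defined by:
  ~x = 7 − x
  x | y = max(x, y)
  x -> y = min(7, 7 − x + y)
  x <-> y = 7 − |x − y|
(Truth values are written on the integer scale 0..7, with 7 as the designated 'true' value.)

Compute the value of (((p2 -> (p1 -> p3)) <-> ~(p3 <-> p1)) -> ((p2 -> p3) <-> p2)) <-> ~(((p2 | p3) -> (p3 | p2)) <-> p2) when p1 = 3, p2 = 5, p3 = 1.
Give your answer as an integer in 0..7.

p1 -> p3 = 3 -> 1 = 5
p2 -> (p1 -> p3) = 5 -> 5 = 7
p3 <-> p1 = 1 <-> 3 = 5
~(p3 <-> p1) = ~5 = 2
(p2 -> (p1 -> p3)) <-> ~(p3 <-> p1) = 7 <-> 2 = 2
p2 -> p3 = 5 -> 1 = 3
(p2 -> p3) <-> p2 = 3 <-> 5 = 5
((p2 -> (p1 -> p3)) <-> ~(p3 <-> p1)) -> ((p2 -> p3) <-> p2) = 2 -> 5 = 7
p2 | p3 = 5 | 1 = 5
p3 | p2 = 1 | 5 = 5
(p2 | p3) -> (p3 | p2) = 5 -> 5 = 7
((p2 | p3) -> (p3 | p2)) <-> p2 = 7 <-> 5 = 5
~(((p2 | p3) -> (p3 | p2)) <-> p2) = ~5 = 2
(((p2 -> (p1 -> p3)) <-> ~(p3 <-> p1)) -> ((p2 -> p3) <-> p2)) <-> ~(((p2 | p3) -> (p3 | p2)) <-> p2) = 7 <-> 2 = 2

2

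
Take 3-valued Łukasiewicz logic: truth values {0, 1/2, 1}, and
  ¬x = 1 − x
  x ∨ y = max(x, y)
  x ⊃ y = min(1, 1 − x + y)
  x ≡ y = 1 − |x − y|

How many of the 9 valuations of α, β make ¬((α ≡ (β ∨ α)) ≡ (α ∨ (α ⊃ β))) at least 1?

1

α = 0, β = 0 ↦ 0  <
α = 0, β = 1/2 ↦ 1/2  <
α = 0, β = 1 ↦ 1  ≥
α = 1/2, β = 0 ↦ 1/2  <
α = 1/2, β = 1/2 ↦ 0  <
α = 1/2, β = 1 ↦ 1/2  <
α = 1, β = 0 ↦ 0  <
α = 1, β = 1/2 ↦ 0  <
α = 1, β = 1 ↦ 0  <
So 1 of the 9 assignments meets the threshold.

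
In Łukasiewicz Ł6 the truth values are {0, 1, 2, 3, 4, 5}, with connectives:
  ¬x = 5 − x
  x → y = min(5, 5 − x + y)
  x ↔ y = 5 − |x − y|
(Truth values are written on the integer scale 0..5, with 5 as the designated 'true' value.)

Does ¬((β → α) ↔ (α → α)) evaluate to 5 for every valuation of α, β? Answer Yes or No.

Counterexample: take α = 0, β = 0.
β → α = 0 → 0 = 5
α → α = 0 → 0 = 5
(β → α) ↔ (α → α) = 5 ↔ 5 = 5
¬((β → α) ↔ (α → α)) = ¬5 = 0
This gives 0 ≠ 5.

No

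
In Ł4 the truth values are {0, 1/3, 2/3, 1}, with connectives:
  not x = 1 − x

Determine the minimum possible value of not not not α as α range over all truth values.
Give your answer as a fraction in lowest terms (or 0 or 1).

0

Take α = 1:
not α = not 1 = 0
not not α = not 0 = 1
not not not α = not 1 = 0
No assignment yields a value below 0, so this is the minimum.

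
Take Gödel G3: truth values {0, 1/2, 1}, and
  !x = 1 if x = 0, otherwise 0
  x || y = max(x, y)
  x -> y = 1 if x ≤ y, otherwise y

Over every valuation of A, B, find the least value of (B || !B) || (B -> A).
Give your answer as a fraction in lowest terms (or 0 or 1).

Take A = 0, B = 1/2:
!B = !1/2 = 0
B || !B = 1/2 || 0 = 1/2
B -> A = 1/2 -> 0 = 0
(B || !B) || (B -> A) = 1/2 || 0 = 1/2
No assignment yields a value below 1/2, so this is the minimum.

1/2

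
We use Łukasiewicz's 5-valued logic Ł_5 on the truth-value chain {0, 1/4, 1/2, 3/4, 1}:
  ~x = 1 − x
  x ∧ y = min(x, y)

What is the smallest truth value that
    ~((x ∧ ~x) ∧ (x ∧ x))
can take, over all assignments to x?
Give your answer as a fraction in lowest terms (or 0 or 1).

Take x = 1/2:
~x = ~1/2 = 1/2
x ∧ ~x = 1/2 ∧ 1/2 = 1/2
x ∧ x = 1/2 ∧ 1/2 = 1/2
(x ∧ ~x) ∧ (x ∧ x) = 1/2 ∧ 1/2 = 1/2
~((x ∧ ~x) ∧ (x ∧ x)) = ~1/2 = 1/2
No assignment yields a value below 1/2, so this is the minimum.

1/2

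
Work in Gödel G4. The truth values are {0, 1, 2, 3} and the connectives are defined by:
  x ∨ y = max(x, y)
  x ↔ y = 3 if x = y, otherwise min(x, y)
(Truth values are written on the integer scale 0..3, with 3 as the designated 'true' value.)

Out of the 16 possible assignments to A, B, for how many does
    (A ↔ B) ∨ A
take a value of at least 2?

10

A = 0, B = 0 ↦ 3  ≥
A = 0, B = 1 ↦ 0  <
A = 0, B = 2 ↦ 0  <
A = 0, B = 3 ↦ 0  <
A = 1, B = 0 ↦ 1  <
A = 1, B = 1 ↦ 3  ≥
A = 1, B = 2 ↦ 1  <
A = 1, B = 3 ↦ 1  <
A = 2, B = 0 ↦ 2  ≥
A = 2, B = 1 ↦ 2  ≥
A = 2, B = 2 ↦ 3  ≥
A = 2, B = 3 ↦ 2  ≥
A = 3, B = 0 ↦ 3  ≥
A = 3, B = 1 ↦ 3  ≥
A = 3, B = 2 ↦ 3  ≥
A = 3, B = 3 ↦ 3  ≥
So 10 of the 16 assignments meet the threshold.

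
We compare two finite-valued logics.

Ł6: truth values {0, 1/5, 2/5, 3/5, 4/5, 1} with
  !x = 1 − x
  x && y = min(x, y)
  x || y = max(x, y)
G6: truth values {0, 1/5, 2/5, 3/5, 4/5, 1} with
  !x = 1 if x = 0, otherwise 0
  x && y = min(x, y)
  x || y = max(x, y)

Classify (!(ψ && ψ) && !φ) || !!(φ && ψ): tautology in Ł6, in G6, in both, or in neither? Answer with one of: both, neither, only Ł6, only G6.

neither

In Ł6: at φ = 0, ψ = 1/5 the value is 4/5 — not a tautology.
In G6: at φ = 0, ψ = 1/5 the value is 0 — not a tautology.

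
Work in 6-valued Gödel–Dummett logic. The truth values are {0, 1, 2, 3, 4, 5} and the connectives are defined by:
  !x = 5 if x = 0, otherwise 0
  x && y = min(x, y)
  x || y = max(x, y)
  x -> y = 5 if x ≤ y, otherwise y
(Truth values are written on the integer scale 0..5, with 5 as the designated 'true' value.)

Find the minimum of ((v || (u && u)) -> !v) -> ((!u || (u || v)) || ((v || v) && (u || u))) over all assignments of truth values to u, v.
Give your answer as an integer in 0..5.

1

Take u = 1, v = 0:
u && u = 1 && 1 = 1
v || (u && u) = 0 || 1 = 1
!v = !0 = 5
(v || (u && u)) -> !v = 1 -> 5 = 5
!u = !1 = 0
u || v = 1 || 0 = 1
!u || (u || v) = 0 || 1 = 1
v || v = 0 || 0 = 0
u || u = 1 || 1 = 1
(v || v) && (u || u) = 0 && 1 = 0
(!u || (u || v)) || ((v || v) && (u || u)) = 1 || 0 = 1
((v || (u && u)) -> !v) -> ((!u || (u || v)) || ((v || v) && (u || u))) = 5 -> 1 = 1
No assignment yields a value below 1, so this is the minimum.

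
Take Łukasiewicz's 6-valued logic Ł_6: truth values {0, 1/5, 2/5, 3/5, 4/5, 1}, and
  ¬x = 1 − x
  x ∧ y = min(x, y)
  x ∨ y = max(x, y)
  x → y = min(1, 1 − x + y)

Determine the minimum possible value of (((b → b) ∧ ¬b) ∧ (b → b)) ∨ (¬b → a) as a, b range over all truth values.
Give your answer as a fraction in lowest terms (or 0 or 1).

3/5

Take a = 0, b = 2/5:
b → b = 2/5 → 2/5 = 1
¬b = ¬2/5 = 3/5
(b → b) ∧ ¬b = 1 ∧ 3/5 = 3/5
b → b = 2/5 → 2/5 = 1
((b → b) ∧ ¬b) ∧ (b → b) = 3/5 ∧ 1 = 3/5
¬b = ¬2/5 = 3/5
¬b → a = 3/5 → 0 = 2/5
(((b → b) ∧ ¬b) ∧ (b → b)) ∨ (¬b → a) = 3/5 ∨ 2/5 = 3/5
No assignment yields a value below 3/5, so this is the minimum.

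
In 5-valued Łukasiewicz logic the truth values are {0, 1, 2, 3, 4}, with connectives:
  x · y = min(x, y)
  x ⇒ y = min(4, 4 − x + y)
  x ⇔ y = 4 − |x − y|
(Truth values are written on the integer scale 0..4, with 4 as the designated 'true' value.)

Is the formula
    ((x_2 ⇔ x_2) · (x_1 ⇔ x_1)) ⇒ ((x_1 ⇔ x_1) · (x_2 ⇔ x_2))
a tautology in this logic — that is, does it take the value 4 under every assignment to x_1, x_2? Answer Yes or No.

Yes

At x_1 = 0, x_2 = 3, for instance:
x_2 ⇔ x_2 = 3 ⇔ 3 = 4
x_1 ⇔ x_1 = 0 ⇔ 0 = 4
(x_2 ⇔ x_2) · (x_1 ⇔ x_1) = 4 · 4 = 4
(x_1 ⇔ x_1) · (x_2 ⇔ x_2) = 4 · 4 = 4
((x_2 ⇔ x_2) · (x_1 ⇔ x_1)) ⇒ ((x_1 ⇔ x_1) · (x_2 ⇔ x_2)) = 4 ⇒ 4 = 4
and checking the remaining 24 assignments likewise gives ≥ 4 in every case.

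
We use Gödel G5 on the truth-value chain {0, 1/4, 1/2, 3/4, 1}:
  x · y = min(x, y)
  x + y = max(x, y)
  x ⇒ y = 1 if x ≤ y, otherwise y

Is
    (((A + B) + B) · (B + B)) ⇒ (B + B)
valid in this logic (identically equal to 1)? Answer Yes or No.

At A = 0, B = 1/4, for instance:
A + B = 0 + 1/4 = 1/4
(A + B) + B = 1/4 + 1/4 = 1/4
B + B = 1/4 + 1/4 = 1/4
((A + B) + B) · (B + B) = 1/4 · 1/4 = 1/4
(((A + B) + B) · (B + B)) ⇒ (B + B) = 1/4 ⇒ 1/4 = 1
and checking the remaining 24 assignments likewise gives ≥ 1 in every case.

Yes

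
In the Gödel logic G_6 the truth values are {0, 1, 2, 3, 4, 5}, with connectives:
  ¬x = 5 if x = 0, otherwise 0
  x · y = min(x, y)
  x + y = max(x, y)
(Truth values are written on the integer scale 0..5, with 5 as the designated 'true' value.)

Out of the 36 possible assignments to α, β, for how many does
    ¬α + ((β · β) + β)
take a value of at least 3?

21

value 5: 11 assignments (counts)
value 4: 5 assignments (counts)
value 3: 5 assignments (counts)
value 2: 5 assignments
value 1: 5 assignments
value 0: 5 assignments
So 21 of the 36 assignments meet the threshold.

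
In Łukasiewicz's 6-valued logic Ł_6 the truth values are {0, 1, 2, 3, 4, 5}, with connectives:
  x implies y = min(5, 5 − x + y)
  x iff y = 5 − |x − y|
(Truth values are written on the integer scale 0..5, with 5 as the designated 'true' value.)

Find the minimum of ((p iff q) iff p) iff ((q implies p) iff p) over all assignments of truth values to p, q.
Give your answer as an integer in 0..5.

Take p = 5, q = 0:
p iff q = 5 iff 0 = 0
(p iff q) iff p = 0 iff 5 = 0
q implies p = 0 implies 5 = 5
(q implies p) iff p = 5 iff 5 = 5
((p iff q) iff p) iff ((q implies p) iff p) = 0 iff 5 = 0
No assignment yields a value below 0, so this is the minimum.

0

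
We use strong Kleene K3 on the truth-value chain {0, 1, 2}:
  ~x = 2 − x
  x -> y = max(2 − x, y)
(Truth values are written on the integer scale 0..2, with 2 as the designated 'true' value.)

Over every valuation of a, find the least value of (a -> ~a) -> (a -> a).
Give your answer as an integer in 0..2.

Take a = 1:
~a = ~1 = 1
a -> ~a = 1 -> 1 = 1
a -> a = 1 -> 1 = 1
(a -> ~a) -> (a -> a) = 1 -> 1 = 1
No assignment yields a value below 1, so this is the minimum.

1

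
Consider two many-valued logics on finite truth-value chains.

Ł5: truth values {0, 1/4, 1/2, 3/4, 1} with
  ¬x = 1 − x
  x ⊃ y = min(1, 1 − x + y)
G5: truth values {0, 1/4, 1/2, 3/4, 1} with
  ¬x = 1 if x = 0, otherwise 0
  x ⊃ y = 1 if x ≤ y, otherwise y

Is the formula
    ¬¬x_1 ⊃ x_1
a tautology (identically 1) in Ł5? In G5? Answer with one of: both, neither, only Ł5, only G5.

only Ł5

In Ł5: every assignment gives 1 — tautology.
In G5: at x_1 = 1/4 the value is 1/4 — not a tautology.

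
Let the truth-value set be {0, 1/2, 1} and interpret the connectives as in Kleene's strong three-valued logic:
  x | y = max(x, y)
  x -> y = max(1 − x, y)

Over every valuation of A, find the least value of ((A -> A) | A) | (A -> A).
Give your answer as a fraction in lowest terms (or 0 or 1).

1/2

Take A = 1/2:
A -> A = 1/2 -> 1/2 = 1/2
(A -> A) | A = 1/2 | 1/2 = 1/2
A -> A = 1/2 -> 1/2 = 1/2
((A -> A) | A) | (A -> A) = 1/2 | 1/2 = 1/2
No assignment yields a value below 1/2, so this is the minimum.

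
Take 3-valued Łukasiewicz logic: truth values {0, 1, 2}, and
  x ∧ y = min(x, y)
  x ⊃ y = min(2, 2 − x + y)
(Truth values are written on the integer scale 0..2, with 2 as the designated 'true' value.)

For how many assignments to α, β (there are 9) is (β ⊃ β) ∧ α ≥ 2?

3

α = 0, β = 0 ↦ 0  <
α = 0, β = 1 ↦ 0  <
α = 0, β = 2 ↦ 0  <
α = 1, β = 0 ↦ 1  <
α = 1, β = 1 ↦ 1  <
α = 1, β = 2 ↦ 1  <
α = 2, β = 0 ↦ 2  ≥
α = 2, β = 1 ↦ 2  ≥
α = 2, β = 2 ↦ 2  ≥
So 3 of the 9 assignments meet the threshold.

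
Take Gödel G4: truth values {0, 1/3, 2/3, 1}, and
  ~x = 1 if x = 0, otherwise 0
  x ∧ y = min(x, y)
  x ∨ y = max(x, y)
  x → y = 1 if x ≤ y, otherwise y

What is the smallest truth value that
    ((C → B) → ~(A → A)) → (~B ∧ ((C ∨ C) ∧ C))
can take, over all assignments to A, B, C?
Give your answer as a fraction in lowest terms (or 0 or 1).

1/3

Take A = 0, B = 0, C = 1/3:
C → B = 1/3 → 0 = 0
A → A = 0 → 0 = 1
~(A → A) = ~1 = 0
(C → B) → ~(A → A) = 0 → 0 = 1
~B = ~0 = 1
C ∨ C = 1/3 ∨ 1/3 = 1/3
(C ∨ C) ∧ C = 1/3 ∧ 1/3 = 1/3
~B ∧ ((C ∨ C) ∧ C) = 1 ∧ 1/3 = 1/3
((C → B) → ~(A → A)) → (~B ∧ ((C ∨ C) ∧ C)) = 1 → 1/3 = 1/3
No assignment yields a value below 1/3, so this is the minimum.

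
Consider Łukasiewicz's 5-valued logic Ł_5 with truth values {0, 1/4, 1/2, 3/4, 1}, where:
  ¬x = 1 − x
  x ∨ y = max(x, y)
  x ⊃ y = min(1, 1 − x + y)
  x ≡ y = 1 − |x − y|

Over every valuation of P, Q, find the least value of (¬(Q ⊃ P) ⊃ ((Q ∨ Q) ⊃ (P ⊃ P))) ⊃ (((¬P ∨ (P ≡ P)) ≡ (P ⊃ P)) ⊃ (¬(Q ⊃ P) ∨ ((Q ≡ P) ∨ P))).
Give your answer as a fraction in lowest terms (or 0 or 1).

1/2

Take P = 0, Q = 1/2:
Q ⊃ P = 1/2 ⊃ 0 = 1/2
¬(Q ⊃ P) = ¬1/2 = 1/2
Q ∨ Q = 1/2 ∨ 1/2 = 1/2
P ⊃ P = 0 ⊃ 0 = 1
(Q ∨ Q) ⊃ (P ⊃ P) = 1/2 ⊃ 1 = 1
¬(Q ⊃ P) ⊃ ((Q ∨ Q) ⊃ (P ⊃ P)) = 1/2 ⊃ 1 = 1
¬P = ¬0 = 1
P ≡ P = 0 ≡ 0 = 1
¬P ∨ (P ≡ P) = 1 ∨ 1 = 1
P ⊃ P = 0 ⊃ 0 = 1
(¬P ∨ (P ≡ P)) ≡ (P ⊃ P) = 1 ≡ 1 = 1
Q ⊃ P = 1/2 ⊃ 0 = 1/2
¬(Q ⊃ P) = ¬1/2 = 1/2
Q ≡ P = 1/2 ≡ 0 = 1/2
(Q ≡ P) ∨ P = 1/2 ∨ 0 = 1/2
¬(Q ⊃ P) ∨ ((Q ≡ P) ∨ P) = 1/2 ∨ 1/2 = 1/2
((¬P ∨ (P ≡ P)) ≡ (P ⊃ P)) ⊃ (¬(Q ⊃ P) ∨ ((Q ≡ P) ∨ P)) = 1 ⊃ 1/2 = 1/2
(¬(Q ⊃ P) ⊃ ((Q ∨ Q) ⊃ (P ⊃ P))) ⊃ (((¬P ∨ (P ≡ P)) ≡ (P ⊃ P)) ⊃ (¬(Q ⊃ P) ∨ ((Q ≡ P) ∨ P))) = 1 ⊃ 1/2 = 1/2
No assignment yields a value below 1/2, so this is the minimum.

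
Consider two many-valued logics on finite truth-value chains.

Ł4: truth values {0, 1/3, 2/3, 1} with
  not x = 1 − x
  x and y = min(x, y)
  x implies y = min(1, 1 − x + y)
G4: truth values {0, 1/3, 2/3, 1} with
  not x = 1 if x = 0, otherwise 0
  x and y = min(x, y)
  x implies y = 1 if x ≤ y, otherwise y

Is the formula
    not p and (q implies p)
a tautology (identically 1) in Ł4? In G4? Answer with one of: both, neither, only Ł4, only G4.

In Ł4: at p = 0, q = 1/3 the value is 2/3 — not a tautology.
In G4: at p = 0, q = 1/3 the value is 0 — not a tautology.

neither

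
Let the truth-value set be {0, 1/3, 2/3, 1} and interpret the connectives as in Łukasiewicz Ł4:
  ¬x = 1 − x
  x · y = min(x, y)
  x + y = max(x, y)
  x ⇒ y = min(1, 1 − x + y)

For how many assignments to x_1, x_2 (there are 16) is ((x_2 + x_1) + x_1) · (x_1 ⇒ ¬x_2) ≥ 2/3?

9

x_1 = 0, x_2 = 0 ↦ 0  <
x_1 = 0, x_2 = 1/3 ↦ 1/3  <
x_1 = 0, x_2 = 2/3 ↦ 2/3  ≥
x_1 = 0, x_2 = 1 ↦ 1  ≥
x_1 = 1/3, x_2 = 0 ↦ 1/3  <
x_1 = 1/3, x_2 = 1/3 ↦ 1/3  <
x_1 = 1/3, x_2 = 2/3 ↦ 2/3  ≥
x_1 = 1/3, x_2 = 1 ↦ 2/3  ≥
x_1 = 2/3, x_2 = 0 ↦ 2/3  ≥
x_1 = 2/3, x_2 = 1/3 ↦ 2/3  ≥
x_1 = 2/3, x_2 = 2/3 ↦ 2/3  ≥
x_1 = 2/3, x_2 = 1 ↦ 1/3  <
x_1 = 1, x_2 = 0 ↦ 1  ≥
x_1 = 1, x_2 = 1/3 ↦ 2/3  ≥
x_1 = 1, x_2 = 2/3 ↦ 1/3  <
x_1 = 1, x_2 = 1 ↦ 0  <
So 9 of the 16 assignments meet the threshold.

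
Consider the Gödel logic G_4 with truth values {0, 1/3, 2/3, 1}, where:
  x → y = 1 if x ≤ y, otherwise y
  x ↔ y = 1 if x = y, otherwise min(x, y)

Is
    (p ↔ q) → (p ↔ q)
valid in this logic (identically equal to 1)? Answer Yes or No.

Yes

p = 0, q = 0 ↦ 1
p = 0, q = 1/3 ↦ 1
p = 0, q = 2/3 ↦ 1
p = 0, q = 1 ↦ 1
p = 1/3, q = 0 ↦ 1
p = 1/3, q = 1/3 ↦ 1
p = 1/3, q = 2/3 ↦ 1
p = 1/3, q = 1 ↦ 1
p = 2/3, q = 0 ↦ 1
p = 2/3, q = 1/3 ↦ 1
p = 2/3, q = 2/3 ↦ 1
p = 2/3, q = 1 ↦ 1
p = 1, q = 0 ↦ 1
p = 1, q = 1/3 ↦ 1
p = 1, q = 2/3 ↦ 1
p = 1, q = 1 ↦ 1
Every assignment gives a value ≥ 1.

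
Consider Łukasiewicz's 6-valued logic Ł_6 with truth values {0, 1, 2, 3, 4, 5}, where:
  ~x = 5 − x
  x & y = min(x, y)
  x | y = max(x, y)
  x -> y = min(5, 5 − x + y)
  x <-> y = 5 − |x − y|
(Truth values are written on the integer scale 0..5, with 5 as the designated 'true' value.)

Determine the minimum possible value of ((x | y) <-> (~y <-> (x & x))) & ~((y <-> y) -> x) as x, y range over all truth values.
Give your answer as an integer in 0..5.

0

Take x = 5, y = 0:
x | y = 5 | 0 = 5
~y = ~0 = 5
x & x = 5 & 5 = 5
~y <-> (x & x) = 5 <-> 5 = 5
(x | y) <-> (~y <-> (x & x)) = 5 <-> 5 = 5
y <-> y = 0 <-> 0 = 5
(y <-> y) -> x = 5 -> 5 = 5
~((y <-> y) -> x) = ~5 = 0
((x | y) <-> (~y <-> (x & x))) & ~((y <-> y) -> x) = 5 & 0 = 0
No assignment yields a value below 0, so this is the minimum.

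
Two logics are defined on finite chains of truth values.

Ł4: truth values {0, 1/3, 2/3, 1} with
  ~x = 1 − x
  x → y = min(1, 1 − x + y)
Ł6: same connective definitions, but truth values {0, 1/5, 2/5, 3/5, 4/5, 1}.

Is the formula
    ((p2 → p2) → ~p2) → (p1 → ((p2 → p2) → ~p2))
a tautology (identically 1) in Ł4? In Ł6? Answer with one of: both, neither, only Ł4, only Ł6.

both

In Ł4: every assignment gives 1 — tautology.
In Ł6: every assignment gives 1 — tautology.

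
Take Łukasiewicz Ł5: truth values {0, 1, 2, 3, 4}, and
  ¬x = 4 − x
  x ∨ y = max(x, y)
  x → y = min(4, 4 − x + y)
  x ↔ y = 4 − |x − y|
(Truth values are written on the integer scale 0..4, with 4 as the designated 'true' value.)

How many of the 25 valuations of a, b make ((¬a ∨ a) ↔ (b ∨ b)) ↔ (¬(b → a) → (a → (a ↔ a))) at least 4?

value 4: 5 assignments (counts)
value 3: 8 assignments
value 2: 6 assignments
value 1: 4 assignments
value 0: 2 assignments
So 5 of the 25 assignments meet the threshold.

5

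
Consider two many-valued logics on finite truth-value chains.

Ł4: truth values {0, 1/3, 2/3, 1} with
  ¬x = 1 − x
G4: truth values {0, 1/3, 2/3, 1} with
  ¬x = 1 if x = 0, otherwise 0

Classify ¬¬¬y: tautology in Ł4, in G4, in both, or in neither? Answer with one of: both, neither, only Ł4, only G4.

neither

In Ł4: at y = 1/3 the value is 2/3 — not a tautology.
In G4: at y = 1/3 the value is 0 — not a tautology.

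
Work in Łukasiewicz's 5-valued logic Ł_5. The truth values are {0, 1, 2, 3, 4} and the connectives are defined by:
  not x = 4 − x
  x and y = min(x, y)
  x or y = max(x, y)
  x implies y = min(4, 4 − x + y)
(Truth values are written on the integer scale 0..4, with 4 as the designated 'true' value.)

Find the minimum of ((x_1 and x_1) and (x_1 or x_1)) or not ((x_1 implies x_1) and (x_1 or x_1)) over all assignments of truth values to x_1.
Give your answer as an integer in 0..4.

Take x_1 = 2:
x_1 and x_1 = 2 and 2 = 2
x_1 or x_1 = 2 or 2 = 2
(x_1 and x_1) and (x_1 or x_1) = 2 and 2 = 2
x_1 implies x_1 = 2 implies 2 = 4
x_1 or x_1 = 2 or 2 = 2
(x_1 implies x_1) and (x_1 or x_1) = 4 and 2 = 2
not ((x_1 implies x_1) and (x_1 or x_1)) = not 2 = 2
((x_1 and x_1) and (x_1 or x_1)) or not ((x_1 implies x_1) and (x_1 or x_1)) = 2 or 2 = 2
No assignment yields a value below 2, so this is the minimum.

2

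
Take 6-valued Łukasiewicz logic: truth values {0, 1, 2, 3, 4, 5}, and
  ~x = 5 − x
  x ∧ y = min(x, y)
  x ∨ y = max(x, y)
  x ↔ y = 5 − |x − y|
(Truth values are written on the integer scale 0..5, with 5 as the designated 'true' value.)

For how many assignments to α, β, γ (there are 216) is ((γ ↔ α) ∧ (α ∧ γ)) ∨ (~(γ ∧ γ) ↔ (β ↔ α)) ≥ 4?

116

value 5: 41 assignments (counts)
value 4: 75 assignments (counts)
value 3: 57 assignments
value 2: 28 assignments
value 1: 12 assignments
value 0: 3 assignments
So 116 of the 216 assignments meet the threshold.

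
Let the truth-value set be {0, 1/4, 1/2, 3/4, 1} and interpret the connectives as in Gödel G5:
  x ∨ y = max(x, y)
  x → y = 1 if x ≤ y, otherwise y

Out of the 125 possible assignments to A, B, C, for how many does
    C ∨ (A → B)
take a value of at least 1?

85

value 1: 85 assignments (counts)
value 3/4: 13 assignments
value 1/2: 13 assignments
value 1/4: 10 assignments
value 0: 4 assignments
So 85 of the 125 assignments meet the threshold.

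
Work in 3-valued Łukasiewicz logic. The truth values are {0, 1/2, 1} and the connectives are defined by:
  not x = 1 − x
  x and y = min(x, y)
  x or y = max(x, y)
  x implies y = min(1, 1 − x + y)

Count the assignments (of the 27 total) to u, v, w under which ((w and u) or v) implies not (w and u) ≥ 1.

21

value 1: 21 assignments (counts)
value 1/2: 3 assignments
value 0: 3 assignments
So 21 of the 27 assignments meet the threshold.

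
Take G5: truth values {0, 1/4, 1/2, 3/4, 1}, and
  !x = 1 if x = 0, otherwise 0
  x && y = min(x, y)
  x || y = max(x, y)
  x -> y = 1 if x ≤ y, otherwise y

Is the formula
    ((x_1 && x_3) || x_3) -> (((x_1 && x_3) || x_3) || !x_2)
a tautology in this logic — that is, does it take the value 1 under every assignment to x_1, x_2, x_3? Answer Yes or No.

Yes

At x_1 = 3/4, x_2 = 1/2, x_3 = 1/2, for instance:
x_1 && x_3 = 3/4 && 1/2 = 1/2
(x_1 && x_3) || x_3 = 1/2 || 1/2 = 1/2
!x_2 = !1/2 = 0
((x_1 && x_3) || x_3) || !x_2 = 1/2 || 0 = 1/2
((x_1 && x_3) || x_3) -> (((x_1 && x_3) || x_3) || !x_2) = 1/2 -> 1/2 = 1
and checking the remaining 124 assignments likewise gives ≥ 1 in every case.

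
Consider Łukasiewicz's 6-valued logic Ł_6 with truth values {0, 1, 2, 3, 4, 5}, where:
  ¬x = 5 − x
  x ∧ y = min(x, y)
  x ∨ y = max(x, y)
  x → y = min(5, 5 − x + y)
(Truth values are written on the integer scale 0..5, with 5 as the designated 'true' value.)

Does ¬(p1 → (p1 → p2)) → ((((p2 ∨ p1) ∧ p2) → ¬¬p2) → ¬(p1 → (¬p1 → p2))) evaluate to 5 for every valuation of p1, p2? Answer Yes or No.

Counterexample: take p1 = 3, p2 = 0.
p1 → p2 = 3 → 0 = 2
p1 → (p1 → p2) = 3 → 2 = 4
¬(p1 → (p1 → p2)) = ¬4 = 1
p2 ∨ p1 = 0 ∨ 3 = 3
(p2 ∨ p1) ∧ p2 = 3 ∧ 0 = 0
¬p2 = ¬0 = 5
¬¬p2 = ¬5 = 0
((p2 ∨ p1) ∧ p2) → ¬¬p2 = 0 → 0 = 5
¬p1 = ¬3 = 2
¬p1 → p2 = 2 → 0 = 3
p1 → (¬p1 → p2) = 3 → 3 = 5
¬(p1 → (¬p1 → p2)) = ¬5 = 0
(((p2 ∨ p1) ∧ p2) → ¬¬p2) → ¬(p1 → (¬p1 → p2)) = 5 → 0 = 0
¬(p1 → (p1 → p2)) → ((((p2 ∨ p1) ∧ p2) → ¬¬p2) → ¬(p1 → (¬p1 → p2))) = 1 → 0 = 4
This gives 4 ≠ 5.

No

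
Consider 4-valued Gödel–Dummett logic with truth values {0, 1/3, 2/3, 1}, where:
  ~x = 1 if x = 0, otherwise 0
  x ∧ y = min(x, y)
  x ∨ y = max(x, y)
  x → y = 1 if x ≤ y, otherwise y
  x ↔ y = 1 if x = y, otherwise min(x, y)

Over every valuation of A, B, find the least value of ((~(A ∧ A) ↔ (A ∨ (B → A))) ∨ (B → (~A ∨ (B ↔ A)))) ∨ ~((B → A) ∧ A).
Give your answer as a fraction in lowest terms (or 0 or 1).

Take A = 1/3, B = 2/3:
A ∧ A = 1/3 ∧ 1/3 = 1/3
~(A ∧ A) = ~1/3 = 0
B → A = 2/3 → 1/3 = 1/3
A ∨ (B → A) = 1/3 ∨ 1/3 = 1/3
~(A ∧ A) ↔ (A ∨ (B → A)) = 0 ↔ 1/3 = 0
~A = ~1/3 = 0
B ↔ A = 2/3 ↔ 1/3 = 1/3
~A ∨ (B ↔ A) = 0 ∨ 1/3 = 1/3
B → (~A ∨ (B ↔ A)) = 2/3 → 1/3 = 1/3
(~(A ∧ A) ↔ (A ∨ (B → A))) ∨ (B → (~A ∨ (B ↔ A))) = 0 ∨ 1/3 = 1/3
B → A = 2/3 → 1/3 = 1/3
(B → A) ∧ A = 1/3 ∧ 1/3 = 1/3
~((B → A) ∧ A) = ~1/3 = 0
((~(A ∧ A) ↔ (A ∨ (B → A))) ∨ (B → (~A ∨ (B ↔ A)))) ∨ ~((B → A) ∧ A) = 1/3 ∨ 0 = 1/3
No assignment yields a value below 1/3, so this is the minimum.

1/3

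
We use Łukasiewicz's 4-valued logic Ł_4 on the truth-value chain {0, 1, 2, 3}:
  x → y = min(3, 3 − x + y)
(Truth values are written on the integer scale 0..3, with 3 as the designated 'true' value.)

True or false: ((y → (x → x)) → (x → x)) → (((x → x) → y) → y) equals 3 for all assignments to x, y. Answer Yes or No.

Yes

x = 0, y = 0 ↦ 3
x = 0, y = 1 ↦ 3
x = 0, y = 2 ↦ 3
x = 0, y = 3 ↦ 3
x = 1, y = 0 ↦ 3
x = 1, y = 1 ↦ 3
x = 1, y = 2 ↦ 3
x = 1, y = 3 ↦ 3
x = 2, y = 0 ↦ 3
x = 2, y = 1 ↦ 3
x = 2, y = 2 ↦ 3
x = 2, y = 3 ↦ 3
x = 3, y = 0 ↦ 3
x = 3, y = 1 ↦ 3
x = 3, y = 2 ↦ 3
x = 3, y = 3 ↦ 3
Every assignment gives a value ≥ 3.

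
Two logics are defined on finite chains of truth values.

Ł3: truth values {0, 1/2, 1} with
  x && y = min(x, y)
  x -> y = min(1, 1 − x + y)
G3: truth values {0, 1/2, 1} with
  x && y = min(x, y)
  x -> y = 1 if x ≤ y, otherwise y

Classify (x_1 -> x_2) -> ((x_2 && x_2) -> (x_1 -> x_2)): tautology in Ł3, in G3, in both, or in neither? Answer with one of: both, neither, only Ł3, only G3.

In Ł3: every assignment gives 1 — tautology.
In G3: every assignment gives 1 — tautology.

both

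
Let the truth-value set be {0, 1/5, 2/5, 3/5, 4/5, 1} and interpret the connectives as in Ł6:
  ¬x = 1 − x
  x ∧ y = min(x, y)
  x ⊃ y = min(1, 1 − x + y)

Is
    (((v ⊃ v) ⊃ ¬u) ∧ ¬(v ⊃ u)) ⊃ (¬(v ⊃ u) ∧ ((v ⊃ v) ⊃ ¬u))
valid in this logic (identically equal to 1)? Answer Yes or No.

Yes

At u = 0, v = 2/5, for instance:
v ⊃ v = 2/5 ⊃ 2/5 = 1
¬u = ¬0 = 1
(v ⊃ v) ⊃ ¬u = 1 ⊃ 1 = 1
v ⊃ u = 2/5 ⊃ 0 = 3/5
¬(v ⊃ u) = ¬3/5 = 2/5
((v ⊃ v) ⊃ ¬u) ∧ ¬(v ⊃ u) = 1 ∧ 2/5 = 2/5
¬(v ⊃ u) ∧ ((v ⊃ v) ⊃ ¬u) = 2/5 ∧ 1 = 2/5
(((v ⊃ v) ⊃ ¬u) ∧ ¬(v ⊃ u)) ⊃ (¬(v ⊃ u) ∧ ((v ⊃ v) ⊃ ¬u)) = 2/5 ⊃ 2/5 = 1
and checking the remaining 35 assignments likewise gives ≥ 1 in every case.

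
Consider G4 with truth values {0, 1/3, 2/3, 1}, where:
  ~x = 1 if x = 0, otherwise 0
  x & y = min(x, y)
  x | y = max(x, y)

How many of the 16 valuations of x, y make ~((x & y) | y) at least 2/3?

x = 0, y = 0 ↦ 1  ≥
x = 0, y = 1/3 ↦ 0  <
x = 0, y = 2/3 ↦ 0  <
x = 0, y = 1 ↦ 0  <
x = 1/3, y = 0 ↦ 1  ≥
x = 1/3, y = 1/3 ↦ 0  <
x = 1/3, y = 2/3 ↦ 0  <
x = 1/3, y = 1 ↦ 0  <
x = 2/3, y = 0 ↦ 1  ≥
x = 2/3, y = 1/3 ↦ 0  <
x = 2/3, y = 2/3 ↦ 0  <
x = 2/3, y = 1 ↦ 0  <
x = 1, y = 0 ↦ 1  ≥
x = 1, y = 1/3 ↦ 0  <
x = 1, y = 2/3 ↦ 0  <
x = 1, y = 1 ↦ 0  <
So 4 of the 16 assignments meet the threshold.

4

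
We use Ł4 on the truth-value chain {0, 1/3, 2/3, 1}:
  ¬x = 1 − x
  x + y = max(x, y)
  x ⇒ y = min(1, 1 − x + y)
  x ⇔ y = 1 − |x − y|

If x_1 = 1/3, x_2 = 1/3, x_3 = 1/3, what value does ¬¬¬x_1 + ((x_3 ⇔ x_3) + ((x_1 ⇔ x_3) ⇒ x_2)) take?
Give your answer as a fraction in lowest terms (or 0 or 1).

1

¬x_1 = ¬1/3 = 2/3
¬¬x_1 = ¬2/3 = 1/3
¬¬¬x_1 = ¬1/3 = 2/3
x_3 ⇔ x_3 = 1/3 ⇔ 1/3 = 1
x_1 ⇔ x_3 = 1/3 ⇔ 1/3 = 1
(x_1 ⇔ x_3) ⇒ x_2 = 1 ⇒ 1/3 = 1/3
(x_3 ⇔ x_3) + ((x_1 ⇔ x_3) ⇒ x_2) = 1 + 1/3 = 1
¬¬¬x_1 + ((x_3 ⇔ x_3) + ((x_1 ⇔ x_3) ⇒ x_2)) = 2/3 + 1 = 1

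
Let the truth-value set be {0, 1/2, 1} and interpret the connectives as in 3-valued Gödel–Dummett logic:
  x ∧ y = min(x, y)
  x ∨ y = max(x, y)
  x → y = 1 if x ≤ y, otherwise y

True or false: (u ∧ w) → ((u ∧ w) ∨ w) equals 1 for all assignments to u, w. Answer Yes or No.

Yes

u = 0, w = 0 ↦ 1
u = 0, w = 1/2 ↦ 1
u = 0, w = 1 ↦ 1
u = 1/2, w = 0 ↦ 1
u = 1/2, w = 1/2 ↦ 1
u = 1/2, w = 1 ↦ 1
u = 1, w = 0 ↦ 1
u = 1, w = 1/2 ↦ 1
u = 1, w = 1 ↦ 1
Every assignment gives a value ≥ 1.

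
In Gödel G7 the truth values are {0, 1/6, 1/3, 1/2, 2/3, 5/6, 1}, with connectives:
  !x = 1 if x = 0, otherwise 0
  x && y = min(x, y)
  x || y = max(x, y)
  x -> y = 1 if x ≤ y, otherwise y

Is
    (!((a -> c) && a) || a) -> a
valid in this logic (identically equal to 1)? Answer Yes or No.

Counterexample: take a = 0, c = 0.
a -> c = 0 -> 0 = 1
(a -> c) && a = 1 && 0 = 0
!((a -> c) && a) = !0 = 1
!((a -> c) && a) || a = 1 || 0 = 1
(!((a -> c) && a) || a) -> a = 1 -> 0 = 0
This gives 0 ≠ 1.

No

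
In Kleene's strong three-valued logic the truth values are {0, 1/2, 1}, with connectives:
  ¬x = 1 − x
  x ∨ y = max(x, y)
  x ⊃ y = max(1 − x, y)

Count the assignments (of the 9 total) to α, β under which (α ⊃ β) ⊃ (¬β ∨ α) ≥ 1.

5

α = 0, β = 0 ↦ 1  ≥
α = 0, β = 1/2 ↦ 1/2  <
α = 0, β = 1 ↦ 0  <
α = 1/2, β = 0 ↦ 1  ≥
α = 1/2, β = 1/2 ↦ 1/2  <
α = 1/2, β = 1 ↦ 1/2  <
α = 1, β = 0 ↦ 1  ≥
α = 1, β = 1/2 ↦ 1  ≥
α = 1, β = 1 ↦ 1  ≥
So 5 of the 9 assignments meet the threshold.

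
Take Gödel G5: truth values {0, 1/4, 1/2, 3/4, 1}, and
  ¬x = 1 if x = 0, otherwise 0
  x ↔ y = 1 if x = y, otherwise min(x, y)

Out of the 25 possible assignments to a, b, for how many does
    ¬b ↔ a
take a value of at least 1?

value 1: 5 assignments (counts)
value 3/4: 1 assignment
value 1/2: 1 assignment
value 1/4: 1 assignment
value 0: 17 assignments
So 5 of the 25 assignments meet the threshold.

5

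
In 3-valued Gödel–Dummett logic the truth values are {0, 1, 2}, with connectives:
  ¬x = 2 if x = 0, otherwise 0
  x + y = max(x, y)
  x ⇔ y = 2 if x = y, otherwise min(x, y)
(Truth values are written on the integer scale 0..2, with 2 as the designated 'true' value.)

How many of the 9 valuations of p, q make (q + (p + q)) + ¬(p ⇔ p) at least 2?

p = 0, q = 0 ↦ 0  <
p = 0, q = 1 ↦ 1  <
p = 0, q = 2 ↦ 2  ≥
p = 1, q = 0 ↦ 1  <
p = 1, q = 1 ↦ 1  <
p = 1, q = 2 ↦ 2  ≥
p = 2, q = 0 ↦ 2  ≥
p = 2, q = 1 ↦ 2  ≥
p = 2, q = 2 ↦ 2  ≥
So 5 of the 9 assignments meet the threshold.

5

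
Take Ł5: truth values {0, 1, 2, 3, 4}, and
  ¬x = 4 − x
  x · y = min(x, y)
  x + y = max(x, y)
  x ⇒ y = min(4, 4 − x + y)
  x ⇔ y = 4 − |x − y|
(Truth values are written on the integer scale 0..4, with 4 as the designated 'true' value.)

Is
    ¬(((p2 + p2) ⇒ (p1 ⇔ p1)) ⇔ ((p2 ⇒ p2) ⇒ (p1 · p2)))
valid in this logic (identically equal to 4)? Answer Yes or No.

No

Counterexample: take p1 = 1, p2 = 1.
p2 + p2 = 1 + 1 = 1
p1 ⇔ p1 = 1 ⇔ 1 = 4
(p2 + p2) ⇒ (p1 ⇔ p1) = 1 ⇒ 4 = 4
p2 ⇒ p2 = 1 ⇒ 1 = 4
p1 · p2 = 1 · 1 = 1
(p2 ⇒ p2) ⇒ (p1 · p2) = 4 ⇒ 1 = 1
((p2 + p2) ⇒ (p1 ⇔ p1)) ⇔ ((p2 ⇒ p2) ⇒ (p1 · p2)) = 4 ⇔ 1 = 1
¬(((p2 + p2) ⇒ (p1 ⇔ p1)) ⇔ ((p2 ⇒ p2) ⇒ (p1 · p2))) = ¬1 = 3
This gives 3 ≠ 4.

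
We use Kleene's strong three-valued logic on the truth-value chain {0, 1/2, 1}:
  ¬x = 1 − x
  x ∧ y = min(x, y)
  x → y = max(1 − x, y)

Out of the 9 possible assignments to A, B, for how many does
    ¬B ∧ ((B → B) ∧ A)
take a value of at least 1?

A = 0, B = 0 ↦ 0  <
A = 0, B = 1/2 ↦ 0  <
A = 0, B = 1 ↦ 0  <
A = 1/2, B = 0 ↦ 1/2  <
A = 1/2, B = 1/2 ↦ 1/2  <
A = 1/2, B = 1 ↦ 0  <
A = 1, B = 0 ↦ 1  ≥
A = 1, B = 1/2 ↦ 1/2  <
A = 1, B = 1 ↦ 0  <
So 1 of the 9 assignments meets the threshold.

1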